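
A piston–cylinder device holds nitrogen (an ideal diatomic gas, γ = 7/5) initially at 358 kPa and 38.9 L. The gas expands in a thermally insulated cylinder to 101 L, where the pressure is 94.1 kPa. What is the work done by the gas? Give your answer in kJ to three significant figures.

W ≈ 11.1 kJ

Adiabatic: W = (P₁V₁ − P₂V₂)/(γ − 1) with γ = 7/5.
P₁V₁ = 13926 J, P₂V₂ = 9504 J.
W = (13926 − 9504) / 0.4 = 11055 J.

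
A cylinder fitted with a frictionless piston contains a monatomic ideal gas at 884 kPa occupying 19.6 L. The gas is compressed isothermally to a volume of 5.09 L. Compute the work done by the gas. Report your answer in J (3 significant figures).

W ≈ -23400 J

Isothermal: W = nRT ln(V₂/V₁) = P₁V₁ ln(V₂/V₁).
P₁V₁ = (884 kPa)(19.6 L) = 17326 J.
W = 17326 × ln(5.09/19.6) = 17326 × -1.348
W_by_gas = -23360 J.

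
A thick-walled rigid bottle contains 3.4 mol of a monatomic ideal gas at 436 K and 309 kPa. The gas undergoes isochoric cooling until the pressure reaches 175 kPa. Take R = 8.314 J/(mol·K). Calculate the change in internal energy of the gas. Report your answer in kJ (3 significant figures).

Constant volume ⇒ W = 0, so Q = ΔU = nCᵥΔT with Cᵥ = 3R/2 = 12.47 J/(mol·K).
At constant V, T₂/T₁ = P₂/P₁ ⇒ ΔT = T₁(P₂/P₁ − 1) = 436·(175/309 − 1) = -189.1 K.
ΔU = (3.4)(12.47)(-189.1) = -8017 J.

ΔU ≈ -8.02 kJ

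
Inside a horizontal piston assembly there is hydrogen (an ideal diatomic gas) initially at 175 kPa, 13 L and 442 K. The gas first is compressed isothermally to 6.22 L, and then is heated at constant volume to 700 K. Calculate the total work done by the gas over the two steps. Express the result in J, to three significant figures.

W_total ≈ -1680 J

Step 1 (isothermal): W = P₁V₁ ln(V₂/V₁) = (2275) ln(6.22/13) = -1677 J.
Step 2 (isochoric): W = 0 (constant volume).
W_total = -1677 + 0 = -1677 J.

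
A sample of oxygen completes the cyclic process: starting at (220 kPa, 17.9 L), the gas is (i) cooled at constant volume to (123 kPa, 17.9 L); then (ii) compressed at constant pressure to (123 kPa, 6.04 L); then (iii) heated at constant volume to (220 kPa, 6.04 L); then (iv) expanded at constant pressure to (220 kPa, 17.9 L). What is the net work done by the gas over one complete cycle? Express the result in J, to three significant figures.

Constant-volume legs do no work.
W(ii) = (123)(6.04 − 17.9) = -1459 J; W(iv) = (220)(17.9 − 6.04) = 2609 J.
W_net = -1459 + 2609 = 1150 J (the clockwise enclosed area).

W_net ≈ 1150 J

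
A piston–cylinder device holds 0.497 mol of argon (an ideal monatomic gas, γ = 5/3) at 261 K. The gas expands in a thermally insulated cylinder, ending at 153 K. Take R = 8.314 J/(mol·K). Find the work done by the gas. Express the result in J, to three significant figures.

Adiabatic ⇒ Q = 0, so W_by = −ΔU = nCᵥ(T₁ − T₂).
Cᵥ = 3R/2 = 12.47 J/(mol·K).
W = (0.497)(12.47)(261 − 153) = 669.4 J.

W ≈ 669 J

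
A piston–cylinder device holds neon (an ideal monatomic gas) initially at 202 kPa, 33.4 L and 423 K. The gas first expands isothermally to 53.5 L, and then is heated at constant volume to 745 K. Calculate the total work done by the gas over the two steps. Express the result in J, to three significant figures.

Step 1 (isothermal): W = P₁V₁ ln(V₂/V₁) = (6747) ln(53.5/33.4) = 3179 J.
Step 2 (isochoric): W = 0 (constant volume).
W_total = 3179 + 0 = 3179 J.

W_total ≈ 3180 J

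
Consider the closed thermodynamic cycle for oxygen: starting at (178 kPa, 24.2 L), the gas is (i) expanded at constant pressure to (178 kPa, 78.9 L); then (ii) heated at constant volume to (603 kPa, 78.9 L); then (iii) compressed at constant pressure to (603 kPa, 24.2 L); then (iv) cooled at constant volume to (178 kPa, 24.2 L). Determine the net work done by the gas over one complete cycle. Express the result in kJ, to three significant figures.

Constant-volume legs do no work.
W(i) = (178)(78.9 − 24.2) = 9737 J; W(iii) = (603)(24.2 − 78.9) = -32984 J.
W_net = 9737 − 32984 = -23248 J (the counter-clockwise enclosed area).

W_net ≈ -23.2 kJ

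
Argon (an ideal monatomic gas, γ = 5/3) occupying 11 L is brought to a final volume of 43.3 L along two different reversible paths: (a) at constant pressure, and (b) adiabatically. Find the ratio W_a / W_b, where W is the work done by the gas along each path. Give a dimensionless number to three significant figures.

Path (a) isobaric: W = P₁(V₂ − V₁) → W_a/(P₁V₁) = 2.936.
Path (b) adiabatic: W = P₁V₁(1 − (V₁/V₂)^(γ−1))/(γ−1) → W_b/(P₁V₁) = 0.8983.
W_a / W_b = 2.936 / 0.8983 = 3.269.

W_a / W_b ≈ 3.27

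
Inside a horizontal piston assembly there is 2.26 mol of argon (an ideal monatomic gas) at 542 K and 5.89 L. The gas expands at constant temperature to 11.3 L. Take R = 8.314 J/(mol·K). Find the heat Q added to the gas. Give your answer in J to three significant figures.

Isothermal ⇒ ΔU = 0, so Q = W = nRT ln(V₂/V₁).
Q = (2.26)(8.314)(542) ln(11.3/5.89) = 10184 × 0.6515 = 6635 J.

Q ≈ 6640 J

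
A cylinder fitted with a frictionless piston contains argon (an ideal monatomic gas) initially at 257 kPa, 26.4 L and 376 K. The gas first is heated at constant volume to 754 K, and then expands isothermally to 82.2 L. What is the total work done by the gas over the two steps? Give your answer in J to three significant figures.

Step 1 (isochoric): W = 0 (constant volume).
After step 1: P = 515.4 kPa (V unchanged).
Step 2 (isothermal): W = P₁V₁ ln(V₂/V₁) = (13606) ln(82.2/26.4) = 15453 J.
W_total = 0 + 15453 = 15453 J.

W_total ≈ 15500 J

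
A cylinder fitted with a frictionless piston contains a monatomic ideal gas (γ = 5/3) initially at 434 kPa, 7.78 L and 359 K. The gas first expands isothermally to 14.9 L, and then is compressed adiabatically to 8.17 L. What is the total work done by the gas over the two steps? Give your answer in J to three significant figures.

Step 1 (isothermal): W = P₁V₁ ln(V₂/V₁) = (3377) ln(14.9/7.78) = 2194 J.
After step 1: P = 226.6 kPa, V = 14.9 L, T = 359 K.
Step 2 (adiabatic): W = (P₁V₁ − P₂V₂)/(γ−1) = (3377 − 5040)/0.667 = -2495 J.
W_total = 2194 − 2495 = -301.4 J.

W_total ≈ -301 J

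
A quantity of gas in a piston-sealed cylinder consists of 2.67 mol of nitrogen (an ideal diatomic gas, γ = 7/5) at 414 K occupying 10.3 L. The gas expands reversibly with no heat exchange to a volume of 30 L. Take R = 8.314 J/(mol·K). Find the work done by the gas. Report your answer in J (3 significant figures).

W ≈ 7990 J

Adiabatic: TV^(γ−1) = const with γ = 7/5.
T₂ = T₁ (V₁/V₂)^(γ−1) = 414 × (10.3/30)^0.4 = 414 × 0.6521 = 270 K.
W_by = nCᵥ(T₁ − T₂) = (2.67)(20.79)(414 − 270) = 7994 J.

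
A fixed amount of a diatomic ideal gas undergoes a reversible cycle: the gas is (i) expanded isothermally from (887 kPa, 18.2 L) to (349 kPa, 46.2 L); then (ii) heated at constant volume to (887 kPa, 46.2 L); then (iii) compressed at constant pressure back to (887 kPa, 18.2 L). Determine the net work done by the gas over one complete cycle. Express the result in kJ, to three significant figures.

Leg (i): W = PᵢVᵢ ln(V_f/Vᵢ) = (16143) ln(46.2/18.2) = 15039 J.
Leg (ii): W = 0.
Leg (iii): W = PΔV = (887)(18.2 − 46.2) = -24836 J.
W_net = 15039 − 24836 = -9797 J.

W_net ≈ -9.80 kJ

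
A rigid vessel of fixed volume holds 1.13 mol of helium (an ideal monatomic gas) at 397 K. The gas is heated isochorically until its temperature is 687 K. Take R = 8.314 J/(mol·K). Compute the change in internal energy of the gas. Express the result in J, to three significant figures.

ΔU ≈ 4090 J

Constant volume ⇒ W = 0, so Q = ΔU = nCᵥΔT with Cᵥ = 3R/2 = 12.47 J/(mol·K).
ΔU = (1.13)(12.47)(687 − 397) = 4087 J.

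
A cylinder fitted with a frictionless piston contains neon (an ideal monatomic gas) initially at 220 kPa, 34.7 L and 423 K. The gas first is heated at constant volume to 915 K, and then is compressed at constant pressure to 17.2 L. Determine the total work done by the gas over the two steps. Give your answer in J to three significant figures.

W_total ≈ -8330 J

Step 1 (isochoric): W = 0 (constant volume).
After step 1: P = 475.9 kPa (V unchanged).
Step 2 (isobaric): W = PΔV = (475.9 kPa)(17.2 − 34.7 L) = -8328 J.
W_total = 0 − 8328 = -8328 J.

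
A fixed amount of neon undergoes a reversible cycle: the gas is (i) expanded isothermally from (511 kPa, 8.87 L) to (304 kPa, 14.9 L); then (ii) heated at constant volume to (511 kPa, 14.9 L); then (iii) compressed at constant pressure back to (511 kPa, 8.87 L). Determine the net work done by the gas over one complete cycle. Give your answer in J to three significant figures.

Leg (i): W = PᵢVᵢ ln(V_f/Vᵢ) = (4533) ln(14.9/8.87) = 2351 J.
Leg (ii): W = 0.
Leg (iii): W = PΔV = (511)(8.87 − 14.9) = -3081 J.
W_net = 2351 − 3081 = -730.3 J.

W_net ≈ -730 J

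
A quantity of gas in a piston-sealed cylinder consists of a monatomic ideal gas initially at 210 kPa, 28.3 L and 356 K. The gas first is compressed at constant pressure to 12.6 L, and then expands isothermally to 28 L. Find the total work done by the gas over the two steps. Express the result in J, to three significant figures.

Step 1 (isobaric): W = PΔV = (210 kPa)(12.6 − 28.3 L) = -3297 J.
After step 1: P = 210 kPa, V = 12.6 L, T = 158.5 K.
Step 2 (isothermal): W = P₁V₁ ln(V₂/V₁) = (2646) ln(28/12.6) = 2113 J.
W_total = -3297 + 2113 = -1184 J.

W_total ≈ -1180 J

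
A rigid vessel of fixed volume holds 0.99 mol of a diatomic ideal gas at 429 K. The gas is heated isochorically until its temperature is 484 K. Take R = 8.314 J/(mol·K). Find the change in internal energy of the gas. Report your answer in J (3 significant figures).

ΔU ≈ 1130 J

Constant volume ⇒ W = 0, so Q = ΔU = nCᵥΔT with Cᵥ = 5R/2 = 20.79 J/(mol·K).
ΔU = (0.99)(20.79)(484 − 429) = 1132 J.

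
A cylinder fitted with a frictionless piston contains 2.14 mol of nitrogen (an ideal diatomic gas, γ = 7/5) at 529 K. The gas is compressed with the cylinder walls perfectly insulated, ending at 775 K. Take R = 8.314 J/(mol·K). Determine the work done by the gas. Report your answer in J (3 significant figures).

Adiabatic ⇒ Q = 0, so W_by = −ΔU = nCᵥ(T₁ − T₂).
Cᵥ = 5R/2 = 20.79 J/(mol·K).
W = (2.14)(20.79)(529 − 775) = -10942 J.

W ≈ -10900 J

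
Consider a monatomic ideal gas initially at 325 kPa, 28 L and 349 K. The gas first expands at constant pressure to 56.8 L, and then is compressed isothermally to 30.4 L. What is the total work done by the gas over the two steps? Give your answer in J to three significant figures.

Step 1 (isobaric): W = PΔV = (325 kPa)(56.8 − 28 L) = 9360 J.
After step 1: P = 325 kPa, V = 56.8 L, T = 708 K.
Step 2 (isothermal): W = P₁V₁ ln(V₂/V₁) = (18460) ln(30.4/56.8) = -11539 J.
W_total = 9360 − 11539 = -2179 J.

W_total ≈ -2180 J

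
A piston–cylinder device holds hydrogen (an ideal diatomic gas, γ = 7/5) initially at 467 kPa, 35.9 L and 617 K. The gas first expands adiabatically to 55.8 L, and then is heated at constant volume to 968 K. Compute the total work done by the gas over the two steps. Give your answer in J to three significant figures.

Step 1 (adiabatic): W = (P₁V₁ − P₂V₂)/(γ−1) = (16765 − 14054)/0.4 = 6779 J.
Step 2 (isochoric): W = 0 (constant volume).
W_total = 6779 + 0 = 6779 J.

W_total ≈ 6780 J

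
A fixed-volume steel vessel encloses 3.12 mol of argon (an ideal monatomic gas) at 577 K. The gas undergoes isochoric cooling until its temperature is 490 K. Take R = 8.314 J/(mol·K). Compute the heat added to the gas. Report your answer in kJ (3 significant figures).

Q ≈ -3.39 kJ

Constant volume ⇒ W = 0, so Q = ΔU = nCᵥΔT with Cᵥ = 3R/2 = 12.47 J/(mol·K).
ΔU = (3.12)(12.47)(490 − 577) = -3385 J.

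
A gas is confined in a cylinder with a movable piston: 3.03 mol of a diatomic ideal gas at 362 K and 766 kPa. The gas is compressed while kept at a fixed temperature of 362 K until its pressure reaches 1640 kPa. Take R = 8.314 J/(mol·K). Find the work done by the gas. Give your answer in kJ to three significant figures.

W ≈ -6.94 kJ

Isothermal process: W = nRT ln(V₂/V₁) = nRT ln(P₁/P₂).
W = (3.03)(8.314)(362) × ln(766/1640)
  = 9119 × ln(0.4671) = 9119 × -0.7613
W_by_gas = -6942 J.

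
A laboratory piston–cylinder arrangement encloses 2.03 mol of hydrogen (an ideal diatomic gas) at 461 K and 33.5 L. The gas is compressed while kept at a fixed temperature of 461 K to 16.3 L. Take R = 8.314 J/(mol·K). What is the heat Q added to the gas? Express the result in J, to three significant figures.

Isothermal ⇒ ΔU = 0, so Q = W = nRT ln(V₂/V₁).
Q = (2.03)(8.314)(461) ln(16.3/33.5) = 7780 × -0.7204 = -5605 J.

Q ≈ -5600 J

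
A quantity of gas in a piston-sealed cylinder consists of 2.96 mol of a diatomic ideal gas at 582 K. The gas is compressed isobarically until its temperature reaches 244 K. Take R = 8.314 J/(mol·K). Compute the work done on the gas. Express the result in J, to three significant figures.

Isobaric: W = P ΔV = nR ΔT.
W = (2.96)(8.314)(244 − 582) = -8318 J.
Work on gas = −W_by = 8318 J.

W ≈ 8320 J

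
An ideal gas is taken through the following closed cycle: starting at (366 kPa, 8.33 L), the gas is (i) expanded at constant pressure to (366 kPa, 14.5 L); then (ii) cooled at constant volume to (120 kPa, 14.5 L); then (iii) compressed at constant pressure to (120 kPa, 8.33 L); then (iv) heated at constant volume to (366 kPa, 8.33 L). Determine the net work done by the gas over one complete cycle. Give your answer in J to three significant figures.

Constant-volume legs do no work.
W(i) = (366)(14.5 − 8.33) = 2258 J; W(iii) = (120)(8.33 − 14.5) = -740.4 J.
W_net = 2258 − 740.4 = 1518 J (the clockwise enclosed area).

W_net ≈ 1520 J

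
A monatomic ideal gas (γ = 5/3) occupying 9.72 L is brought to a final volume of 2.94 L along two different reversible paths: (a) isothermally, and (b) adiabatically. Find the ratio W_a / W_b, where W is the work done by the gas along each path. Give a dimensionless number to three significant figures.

Path (a) isothermal: W = P₁V₁ ln(V₂/V₁) → W_a/(P₁V₁) = -1.196.
Path (b) adiabatic: W = P₁V₁(1 − (V₁/V₂)^(γ−1))/(γ−1) → W_b/(P₁V₁) = -1.829.
W_a / W_b = -1.196 / -1.829 = 0.6538.

W_a / W_b ≈ 0.654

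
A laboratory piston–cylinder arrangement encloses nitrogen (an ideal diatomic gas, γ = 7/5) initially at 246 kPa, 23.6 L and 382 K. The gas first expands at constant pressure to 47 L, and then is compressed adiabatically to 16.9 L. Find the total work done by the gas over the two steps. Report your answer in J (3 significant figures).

Step 1 (isobaric): W = PΔV = (246 kPa)(47 − 23.6 L) = 5756 J.
After step 1: P = 246 kPa, V = 47 L, T = 760.8 K.
Step 2 (adiabatic): W = (P₁V₁ − P₂V₂)/(γ−1) = (11562 − 17407)/0.4 = -14612 J.
W_total = 5756 − 14612 = -8855 J.

W_total ≈ -8860 J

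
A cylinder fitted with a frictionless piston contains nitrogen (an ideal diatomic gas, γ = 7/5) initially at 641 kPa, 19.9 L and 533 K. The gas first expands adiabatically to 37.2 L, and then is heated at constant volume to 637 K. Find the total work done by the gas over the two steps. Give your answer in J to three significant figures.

Step 1 (adiabatic): W = (P₁V₁ − P₂V₂)/(γ−1) = (12756 − 9932)/0.4 = 7060 J.
Step 2 (isochoric): W = 0 (constant volume).
W_total = 7060 + 0 = 7060 J.

W_total ≈ 7060 J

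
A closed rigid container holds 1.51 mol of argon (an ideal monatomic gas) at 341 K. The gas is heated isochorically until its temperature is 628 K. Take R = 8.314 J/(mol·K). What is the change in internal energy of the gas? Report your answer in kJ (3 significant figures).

ΔU ≈ 5.40 kJ

Constant volume ⇒ W = 0, so Q = ΔU = nCᵥΔT with Cᵥ = 3R/2 = 12.47 J/(mol·K).
ΔU = (1.51)(12.47)(628 − 341) = 5405 J.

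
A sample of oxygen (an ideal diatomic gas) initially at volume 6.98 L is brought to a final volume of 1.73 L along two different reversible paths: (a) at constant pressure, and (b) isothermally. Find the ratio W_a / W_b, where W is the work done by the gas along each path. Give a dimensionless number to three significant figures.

Path (a) isobaric: W = P₁(V₂ − V₁) → W_a/(P₁V₁) = -0.7521.
Path (b) isothermal: W = P₁V₁ ln(V₂/V₁) → W_b/(P₁V₁) = -1.395.
W_a / W_b = -0.7521 / -1.395 = 0.5392.

W_a / W_b ≈ 0.539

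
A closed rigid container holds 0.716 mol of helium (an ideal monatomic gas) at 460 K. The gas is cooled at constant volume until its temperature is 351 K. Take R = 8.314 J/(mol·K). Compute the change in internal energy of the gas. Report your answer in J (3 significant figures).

Constant volume ⇒ W = 0, so Q = ΔU = nCᵥΔT with Cᵥ = 3R/2 = 12.47 J/(mol·K).
ΔU = (0.716)(12.47)(351 − 460) = -973.3 J.

ΔU ≈ -973 J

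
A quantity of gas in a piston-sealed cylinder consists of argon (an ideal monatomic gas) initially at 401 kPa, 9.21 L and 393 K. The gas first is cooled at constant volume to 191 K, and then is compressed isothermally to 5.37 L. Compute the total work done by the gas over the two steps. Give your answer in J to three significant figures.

W_total ≈ -968 J

Step 1 (isochoric): W = 0 (constant volume).
After step 1: P = 194.9 kPa (V unchanged).
Step 2 (isothermal): W = P₁V₁ ln(V₂/V₁) = (1795) ln(5.37/9.21) = -968.3 J.
W_total = 0 − 968.3 = -968.3 J.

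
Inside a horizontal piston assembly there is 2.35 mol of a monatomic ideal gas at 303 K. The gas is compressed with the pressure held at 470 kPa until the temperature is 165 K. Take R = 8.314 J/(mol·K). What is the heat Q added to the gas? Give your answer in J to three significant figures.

Q ≈ -6740 J

Isobaric: W = nRΔT = (2.35)(8.314)(-138) = -2696 J.
ΔU = nCᵥΔT with Cᵥ = 3R/2: ΔU = (2.35)(12.47)(-138) = -4044 J.
Q = ΔU + W = -4044 − 2696 = -6741 J.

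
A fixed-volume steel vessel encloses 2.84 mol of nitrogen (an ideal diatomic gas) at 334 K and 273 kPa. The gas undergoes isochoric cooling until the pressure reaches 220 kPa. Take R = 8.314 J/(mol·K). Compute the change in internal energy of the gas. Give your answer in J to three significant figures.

Constant volume ⇒ W = 0, so Q = ΔU = nCᵥΔT with Cᵥ = 5R/2 = 20.79 J/(mol·K).
At constant V, T₂/T₁ = P₂/P₁ ⇒ ΔT = T₁(P₂/P₁ − 1) = 334·(220/273 − 1) = -64.84 K.
ΔU = (2.84)(20.79)(-64.84) = -3828 J.

ΔU ≈ -3830 J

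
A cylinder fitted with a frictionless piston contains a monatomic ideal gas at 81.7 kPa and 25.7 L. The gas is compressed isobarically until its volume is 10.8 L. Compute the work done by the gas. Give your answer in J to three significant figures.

Isobaric: W = P ΔV.
W = (81.7 kPa)(10.8 − 25.7 L) = (81.7)(-14.9) = -1217 J.

W ≈ -1220 J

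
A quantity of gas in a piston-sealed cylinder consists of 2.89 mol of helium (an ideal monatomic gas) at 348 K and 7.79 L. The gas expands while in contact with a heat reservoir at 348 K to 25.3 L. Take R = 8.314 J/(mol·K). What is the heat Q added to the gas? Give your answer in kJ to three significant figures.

Q ≈ 9.85 kJ

Isothermal ⇒ ΔU = 0, so Q = W = nRT ln(V₂/V₁).
Q = (2.89)(8.314)(348) ln(25.3/7.79) = 8362 × 1.178 = 9850 J.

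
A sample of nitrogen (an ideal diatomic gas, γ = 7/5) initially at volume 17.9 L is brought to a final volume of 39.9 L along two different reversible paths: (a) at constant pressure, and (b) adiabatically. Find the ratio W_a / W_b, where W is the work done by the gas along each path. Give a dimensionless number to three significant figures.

Path (a) isobaric: W = P₁(V₂ − V₁) → W_a/(P₁V₁) = 1.229.
Path (b) adiabatic: W = P₁V₁(1 − (V₁/V₂)^(γ−1))/(γ−1) → W_b/(P₁V₁) = 0.6858.
W_a / W_b = 1.229 / 0.6858 = 1.792.

W_a / W_b ≈ 1.79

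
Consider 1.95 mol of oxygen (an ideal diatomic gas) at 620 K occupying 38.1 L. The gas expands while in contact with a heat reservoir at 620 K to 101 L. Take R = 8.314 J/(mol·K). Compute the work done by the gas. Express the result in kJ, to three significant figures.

W ≈ 9.80 kJ

Isothermal: W = nRT ln(V₂/V₁).
W = (1.95)(8.314)(620) × ln(101/38.1)
  = 10052 × 0.9749
W_by_gas = 9799 J.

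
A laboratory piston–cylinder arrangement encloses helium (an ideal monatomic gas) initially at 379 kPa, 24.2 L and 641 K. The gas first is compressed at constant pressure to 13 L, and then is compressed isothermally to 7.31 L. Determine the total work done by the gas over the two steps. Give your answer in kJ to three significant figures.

W_total ≈ -7.08 kJ

Step 1 (isobaric): W = PΔV = (379 kPa)(13 − 24.2 L) = -4245 J.
After step 1: P = 379 kPa, V = 13 L, T = 344.3 K.
Step 2 (isothermal): W = P₁V₁ ln(V₂/V₁) = (4927) ln(7.31/13) = -2837 J.
W_total = -4245 − 2837 = -7081 J.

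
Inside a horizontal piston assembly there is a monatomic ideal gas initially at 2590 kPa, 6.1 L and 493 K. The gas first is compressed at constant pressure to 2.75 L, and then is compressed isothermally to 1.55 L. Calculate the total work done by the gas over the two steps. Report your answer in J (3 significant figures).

W_total ≈ -12800 J

Step 1 (isobaric): W = PΔV = (2590 kPa)(2.75 − 6.1 L) = -8676 J.
After step 1: P = 2590 kPa, V = 2.75 L, T = 222.3 K.
Step 2 (isothermal): W = P₁V₁ ln(V₂/V₁) = (7122) ln(1.55/2.75) = -4084 J.
W_total = -8676 − 4084 = -12760 J.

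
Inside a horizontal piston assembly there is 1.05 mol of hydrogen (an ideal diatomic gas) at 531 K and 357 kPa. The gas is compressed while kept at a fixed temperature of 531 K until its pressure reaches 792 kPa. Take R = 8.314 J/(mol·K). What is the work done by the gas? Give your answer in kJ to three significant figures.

W ≈ -3.69 kJ

Isothermal process: W = nRT ln(V₂/V₁) = nRT ln(P₁/P₂).
W = (1.05)(8.314)(531) × ln(357/792)
  = 4635 × ln(0.4508) = 4635 × -0.7968
W_by_gas = -3694 J.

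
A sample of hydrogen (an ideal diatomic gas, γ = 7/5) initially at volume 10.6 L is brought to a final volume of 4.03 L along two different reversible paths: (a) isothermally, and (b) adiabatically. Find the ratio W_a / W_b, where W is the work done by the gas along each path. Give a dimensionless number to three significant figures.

W_a / W_b ≈ 0.819

Path (a) isothermal: W = P₁V₁ ln(V₂/V₁) → W_a/(P₁V₁) = -0.9671.
Path (b) adiabatic: W = P₁V₁(1 − (V₁/V₂)^(γ−1))/(γ−1) → W_b/(P₁V₁) = -1.181.
W_a / W_b = -0.9671 / -1.181 = 0.819.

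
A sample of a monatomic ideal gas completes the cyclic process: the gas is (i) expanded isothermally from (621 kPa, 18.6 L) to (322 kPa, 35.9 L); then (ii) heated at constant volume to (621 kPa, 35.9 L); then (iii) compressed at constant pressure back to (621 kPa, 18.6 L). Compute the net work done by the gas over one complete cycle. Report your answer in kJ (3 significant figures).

W_net ≈ -3.15 kJ

Leg (i): W = PᵢVᵢ ln(V_f/Vᵢ) = (11551) ln(35.9/18.6) = 7595 J.
Leg (ii): W = 0.
Leg (iii): W = PΔV = (621)(18.6 − 35.9) = -10743 J.
W_net = 7595 − 10743 = -3148 J.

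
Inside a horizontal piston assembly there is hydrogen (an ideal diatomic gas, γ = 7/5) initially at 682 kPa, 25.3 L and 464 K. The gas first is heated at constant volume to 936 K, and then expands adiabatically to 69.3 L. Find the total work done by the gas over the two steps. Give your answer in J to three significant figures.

Step 1 (isochoric): W = 0 (constant volume).
After step 1: P = 1376 kPa (V unchanged).
Step 2 (adiabatic): W = (P₁V₁ − P₂V₂)/(γ−1) = (34807 − 23260)/0.4 = 28866 J.
W_total = 0 + 28866 = 28866 J.

W_total ≈ 28900 J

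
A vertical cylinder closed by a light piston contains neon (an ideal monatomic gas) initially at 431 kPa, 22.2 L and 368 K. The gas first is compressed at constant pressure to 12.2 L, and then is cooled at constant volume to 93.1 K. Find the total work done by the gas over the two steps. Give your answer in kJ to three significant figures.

W_total ≈ -4.31 kJ

Step 1 (isobaric): W = PΔV = (431 kPa)(12.2 − 22.2 L) = -4310 J.
Step 2 (isochoric): W = 0 (constant volume).
W_total = -4310 + 0 = -4310 J.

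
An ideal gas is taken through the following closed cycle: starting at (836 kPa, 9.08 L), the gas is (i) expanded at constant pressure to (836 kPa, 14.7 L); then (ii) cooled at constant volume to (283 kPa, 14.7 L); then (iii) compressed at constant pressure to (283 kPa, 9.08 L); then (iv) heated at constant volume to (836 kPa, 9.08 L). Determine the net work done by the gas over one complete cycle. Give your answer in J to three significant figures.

Constant-volume legs do no work.
W(i) = (836)(14.7 − 9.08) = 4698 J; W(iii) = (283)(9.08 − 14.7) = -1590 J.
W_net = 4698 − 1590 = 3108 J (the clockwise enclosed area).

W_net ≈ 3110 J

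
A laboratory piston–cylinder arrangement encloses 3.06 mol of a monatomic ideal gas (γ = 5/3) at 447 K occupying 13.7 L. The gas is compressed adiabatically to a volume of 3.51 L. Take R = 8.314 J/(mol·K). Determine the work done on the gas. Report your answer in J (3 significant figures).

Adiabatic: TV^(γ−1) = const with γ = 5/3.
T₂ = T₁ (V₁/V₂)^(γ−1) = 447 × (13.7/3.51)^0.667 = 447 × 2.479 = 1108 K.
W_by = nCᵥ(T₁ − T₂) = (3.06)(12.47)(447 − 1108) = -25229 J.
Work on gas = −W_by = 25229 J.

W ≈ 25200 J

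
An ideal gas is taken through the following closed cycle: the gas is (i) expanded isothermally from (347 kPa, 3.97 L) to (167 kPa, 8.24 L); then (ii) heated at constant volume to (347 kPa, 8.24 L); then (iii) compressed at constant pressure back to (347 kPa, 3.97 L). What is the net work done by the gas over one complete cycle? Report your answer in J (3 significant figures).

W_net ≈ -476 J

Leg (i): W = PᵢVᵢ ln(V_f/Vᵢ) = (1378) ln(8.24/3.97) = 1006 J.
Leg (ii): W = 0.
Leg (iii): W = PΔV = (347)(3.97 − 8.24) = -1482 J.
W_net = 1006 − 1482 = -475.7 J.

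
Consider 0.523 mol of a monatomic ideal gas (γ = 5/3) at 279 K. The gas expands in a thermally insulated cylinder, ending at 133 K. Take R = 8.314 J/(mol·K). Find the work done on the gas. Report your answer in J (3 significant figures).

Adiabatic ⇒ Q = 0, so W_by = −ΔU = nCᵥ(T₁ − T₂).
Cᵥ = 3R/2 = 12.47 J/(mol·K).
W = (0.523)(12.47)(279 − 133) = 952.3 J.
Work on gas = −W_by = -952.3 J.

W ≈ -952 J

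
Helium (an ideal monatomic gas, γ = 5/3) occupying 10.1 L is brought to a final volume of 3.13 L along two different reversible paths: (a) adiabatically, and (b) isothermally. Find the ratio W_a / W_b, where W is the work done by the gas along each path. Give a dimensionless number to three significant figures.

Path (a) adiabatic: W = P₁V₁(1 − (V₁/V₂)^(γ−1))/(γ−1) → W_a/(P₁V₁) = -1.775.
Path (b) isothermal: W = P₁V₁ ln(V₂/V₁) → W_b/(P₁V₁) = -1.172.
W_a / W_b = -1.775 / -1.172 = 1.516.

W_a / W_b ≈ 1.52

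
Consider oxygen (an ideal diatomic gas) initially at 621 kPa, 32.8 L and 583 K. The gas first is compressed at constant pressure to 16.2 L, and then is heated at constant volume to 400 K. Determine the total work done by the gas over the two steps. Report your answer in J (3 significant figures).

Step 1 (isobaric): W = PΔV = (621 kPa)(16.2 − 32.8 L) = -10309 J.
Step 2 (isochoric): W = 0 (constant volume).
W_total = -10309 + 0 = -10309 J.

W_total ≈ -10300 J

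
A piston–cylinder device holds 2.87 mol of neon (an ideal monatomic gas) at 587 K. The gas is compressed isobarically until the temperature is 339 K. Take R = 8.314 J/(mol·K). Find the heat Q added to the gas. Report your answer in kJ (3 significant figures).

Q ≈ -14.8 kJ

Isobaric: W = nRΔT = (2.87)(8.314)(-248) = -5918 J.
ΔU = nCᵥΔT with Cᵥ = 3R/2: ΔU = (2.87)(12.47)(-248) = -8876 J.
Q = ΔU + W = -8876 − 5918 = -14794 J.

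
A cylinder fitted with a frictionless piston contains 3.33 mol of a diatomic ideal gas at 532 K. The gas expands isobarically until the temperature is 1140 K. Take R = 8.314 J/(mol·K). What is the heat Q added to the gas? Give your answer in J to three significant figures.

Q ≈ 58900 J

Isobaric: W = nRΔT = (3.33)(8.314)(608) = 16833 J.
ΔU = nCᵥΔT with Cᵥ = 5R/2: ΔU = (3.33)(20.79)(608) = 42082 J.
Q = ΔU + W = 42082 + 16833 = 58915 J.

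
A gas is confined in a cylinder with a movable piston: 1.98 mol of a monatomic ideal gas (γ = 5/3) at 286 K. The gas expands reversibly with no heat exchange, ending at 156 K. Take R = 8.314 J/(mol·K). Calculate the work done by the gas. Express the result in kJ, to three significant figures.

W ≈ 3.21 kJ

Adiabatic ⇒ Q = 0, so W_by = −ΔU = nCᵥ(T₁ − T₂).
Cᵥ = 3R/2 = 12.47 J/(mol·K).
W = (1.98)(12.47)(286 − 156) = 3210 J.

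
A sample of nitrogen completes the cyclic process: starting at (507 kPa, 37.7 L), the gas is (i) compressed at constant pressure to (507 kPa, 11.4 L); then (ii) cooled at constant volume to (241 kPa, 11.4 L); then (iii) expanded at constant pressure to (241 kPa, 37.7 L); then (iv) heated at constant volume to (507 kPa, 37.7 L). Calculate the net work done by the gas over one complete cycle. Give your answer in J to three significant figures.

W_net ≈ -7000 J

Constant-volume legs do no work.
W(i) = (507)(11.4 − 37.7) = -13334 J; W(iii) = (241)(37.7 − 11.4) = 6338 J.
W_net = -13334 + 6338 = -6996 J (the counter-clockwise enclosed area).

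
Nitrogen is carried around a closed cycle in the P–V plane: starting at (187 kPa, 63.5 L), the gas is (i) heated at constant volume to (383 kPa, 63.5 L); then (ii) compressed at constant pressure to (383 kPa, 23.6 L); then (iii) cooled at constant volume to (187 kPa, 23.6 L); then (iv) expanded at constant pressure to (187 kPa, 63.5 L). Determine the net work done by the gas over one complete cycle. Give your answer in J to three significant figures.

Constant-volume legs do no work.
W(ii) = (383)(23.6 − 63.5) = -15282 J; W(iv) = (187)(63.5 − 23.6) = 7461 J.
W_net = -15282 + 7461 = -7820 J (the counter-clockwise enclosed area).

W_net ≈ -7820 J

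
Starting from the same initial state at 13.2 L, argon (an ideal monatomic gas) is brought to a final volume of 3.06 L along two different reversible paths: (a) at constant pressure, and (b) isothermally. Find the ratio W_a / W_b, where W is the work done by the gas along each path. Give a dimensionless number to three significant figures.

Path (a) isobaric: W = P₁(V₂ − V₁) → W_a/(P₁V₁) = -0.7682.
Path (b) isothermal: W = P₁V₁ ln(V₂/V₁) → W_b/(P₁V₁) = -1.462.
W_a / W_b = -0.7682 / -1.462 = 0.5255.

W_a / W_b ≈ 0.526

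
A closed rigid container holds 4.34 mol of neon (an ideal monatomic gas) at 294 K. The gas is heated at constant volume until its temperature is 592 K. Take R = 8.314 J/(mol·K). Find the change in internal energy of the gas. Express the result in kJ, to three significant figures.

ΔU ≈ 16.1 kJ

Constant volume ⇒ W = 0, so Q = ΔU = nCᵥΔT with Cᵥ = 3R/2 = 12.47 J/(mol·K).
ΔU = (4.34)(12.47)(592 − 294) = 16129 J.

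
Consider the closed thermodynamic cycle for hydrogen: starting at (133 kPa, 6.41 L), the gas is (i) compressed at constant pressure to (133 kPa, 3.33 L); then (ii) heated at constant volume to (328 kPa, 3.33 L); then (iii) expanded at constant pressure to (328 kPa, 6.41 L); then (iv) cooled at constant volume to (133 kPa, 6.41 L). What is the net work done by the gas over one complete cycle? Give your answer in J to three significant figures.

Constant-volume legs do no work.
W(i) = (133)(3.33 − 6.41) = -409.6 J; W(iii) = (328)(6.41 − 3.33) = 1010 J.
W_net = -409.6 + 1010 = 600.6 J (the clockwise enclosed area).

W_net ≈ 601 J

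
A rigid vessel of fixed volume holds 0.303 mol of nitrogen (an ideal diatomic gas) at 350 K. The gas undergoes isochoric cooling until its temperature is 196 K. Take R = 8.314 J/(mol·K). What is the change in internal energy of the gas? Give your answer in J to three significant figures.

Constant volume ⇒ W = 0, so Q = ΔU = nCᵥΔT with Cᵥ = 5R/2 = 20.79 J/(mol·K).
ΔU = (0.303)(20.79)(196 − 350) = -969.9 J.

ΔU ≈ -970 J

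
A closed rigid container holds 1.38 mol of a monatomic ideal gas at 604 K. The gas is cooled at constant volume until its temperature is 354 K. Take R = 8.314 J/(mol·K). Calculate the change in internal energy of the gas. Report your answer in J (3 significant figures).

ΔU ≈ -4300 J

Constant volume ⇒ W = 0, so Q = ΔU = nCᵥΔT with Cᵥ = 3R/2 = 12.47 J/(mol·K).
ΔU = (1.38)(12.47)(354 − 604) = -4302 J.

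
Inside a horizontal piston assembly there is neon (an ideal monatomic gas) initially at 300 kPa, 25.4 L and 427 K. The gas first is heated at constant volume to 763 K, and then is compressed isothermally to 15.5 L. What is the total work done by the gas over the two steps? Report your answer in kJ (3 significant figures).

Step 1 (isochoric): W = 0 (constant volume).
After step 1: P = 536.1 kPa (V unchanged).
Step 2 (isothermal): W = P₁V₁ ln(V₂/V₁) = (13616) ln(15.5/25.4) = -6725 J.
W_total = 0 − 6725 = -6725 J.

W_total ≈ -6.73 kJ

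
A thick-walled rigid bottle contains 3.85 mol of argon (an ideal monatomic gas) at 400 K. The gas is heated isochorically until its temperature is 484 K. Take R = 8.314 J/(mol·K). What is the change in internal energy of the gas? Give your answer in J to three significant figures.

Constant volume ⇒ W = 0, so Q = ΔU = nCᵥΔT with Cᵥ = 3R/2 = 12.47 J/(mol·K).
ΔU = (3.85)(12.47)(484 − 400) = 4033 J.

ΔU ≈ 4030 J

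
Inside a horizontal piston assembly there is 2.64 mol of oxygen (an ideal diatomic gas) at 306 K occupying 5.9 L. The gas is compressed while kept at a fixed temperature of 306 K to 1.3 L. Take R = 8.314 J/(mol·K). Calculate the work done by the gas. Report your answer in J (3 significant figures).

Isothermal: W = nRT ln(V₂/V₁).
W = (2.64)(8.314)(306) × ln(1.3/5.9)
  = 6716 × -1.513
W_by_gas = -10159 J.

W ≈ -10200 J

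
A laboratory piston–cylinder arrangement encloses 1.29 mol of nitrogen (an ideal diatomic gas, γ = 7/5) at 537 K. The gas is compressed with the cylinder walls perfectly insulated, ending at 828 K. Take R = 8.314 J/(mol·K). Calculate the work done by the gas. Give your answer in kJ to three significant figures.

W ≈ -7.80 kJ

Adiabatic ⇒ Q = 0, so W_by = −ΔU = nCᵥ(T₁ − T₂).
Cᵥ = 5R/2 = 20.79 J/(mol·K).
W = (1.29)(20.79)(537 − 828) = -7802 J.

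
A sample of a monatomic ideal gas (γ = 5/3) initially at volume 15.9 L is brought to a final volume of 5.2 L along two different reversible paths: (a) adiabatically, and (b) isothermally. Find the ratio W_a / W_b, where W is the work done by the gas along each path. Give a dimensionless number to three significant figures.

W_a / W_b ≈ 1.49

Path (a) adiabatic: W = P₁V₁(1 − (V₁/V₂)^(γ−1))/(γ−1) → W_a/(P₁V₁) = -1.66.
Path (b) isothermal: W = P₁V₁ ln(V₂/V₁) → W_b/(P₁V₁) = -1.118.
W_a / W_b = -1.66 / -1.118 = 1.485.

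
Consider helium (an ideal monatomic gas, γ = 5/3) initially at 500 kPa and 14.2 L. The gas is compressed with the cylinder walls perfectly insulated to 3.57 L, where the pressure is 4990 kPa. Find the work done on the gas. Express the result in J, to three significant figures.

W ≈ 16100 J

Adiabatic: W = (P₁V₁ − P₂V₂)/(γ − 1) with γ = 5/3.
P₁V₁ = 7100 J, P₂V₂ = 17814 J.
W = (7100 − 17814) / 0.6667 = -16071 J.
Work on gas = −W_by = 16071 J.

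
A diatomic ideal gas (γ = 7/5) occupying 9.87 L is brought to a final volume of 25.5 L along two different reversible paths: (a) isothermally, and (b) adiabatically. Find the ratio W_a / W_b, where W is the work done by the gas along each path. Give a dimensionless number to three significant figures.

W_a / W_b ≈ 1.20

Path (a) isothermal: W = P₁V₁ ln(V₂/V₁) → W_a/(P₁V₁) = 0.9492.
Path (b) adiabatic: W = P₁V₁(1 − (V₁/V₂)^(γ−1))/(γ−1) → W_b/(P₁V₁) = 0.7898.
W_a / W_b = 0.9492 / 0.7898 = 1.202.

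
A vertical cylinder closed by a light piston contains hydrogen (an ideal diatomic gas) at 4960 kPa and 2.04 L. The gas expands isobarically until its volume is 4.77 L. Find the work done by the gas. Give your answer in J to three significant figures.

W ≈ 13500 J

Isobaric: W = P ΔV.
W = (4960 kPa)(4.77 − 2.04 L) = (4960)(2.73) = 13541 J.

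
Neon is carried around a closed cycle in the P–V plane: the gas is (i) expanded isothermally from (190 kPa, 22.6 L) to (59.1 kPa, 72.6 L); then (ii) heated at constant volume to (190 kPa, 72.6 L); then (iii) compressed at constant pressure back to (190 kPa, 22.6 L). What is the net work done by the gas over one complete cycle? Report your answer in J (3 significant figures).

Leg (i): W = PᵢVᵢ ln(V_f/Vᵢ) = (4294) ln(72.6/22.6) = 5011 J.
Leg (ii): W = 0.
Leg (iii): W = PΔV = (190)(22.6 − 72.6) = -9500 J.
W_net = 5011 − 9500 = -4489 J.

W_net ≈ -4490 J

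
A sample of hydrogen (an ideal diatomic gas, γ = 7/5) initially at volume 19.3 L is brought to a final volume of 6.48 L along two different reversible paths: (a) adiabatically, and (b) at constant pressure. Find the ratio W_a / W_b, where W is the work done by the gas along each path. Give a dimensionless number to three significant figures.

W_a / W_b ≈ 2.06

Path (a) adiabatic: W = P₁V₁(1 − (V₁/V₂)^(γ−1))/(γ−1) → W_a/(P₁V₁) = -1.368.
Path (b) isobaric: W = P₁(V₂ − V₁) → W_b/(P₁V₁) = -0.6642.
W_a / W_b = -1.368 / -0.6642 = 2.06.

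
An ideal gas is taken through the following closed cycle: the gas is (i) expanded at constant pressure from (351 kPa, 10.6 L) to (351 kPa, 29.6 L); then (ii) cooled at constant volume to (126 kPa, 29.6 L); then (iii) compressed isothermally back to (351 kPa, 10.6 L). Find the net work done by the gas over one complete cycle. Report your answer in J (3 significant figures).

Leg (i): W = PΔV = (351)(29.6 − 10.6) = 6669 J.
Leg (ii): W = 0.
Leg (iii): W = PᵢVᵢ ln(V_f/Vᵢ) = (3730) ln(10.6/29.6) = -3830 J.
W_net = 6669 − 3830 = 2839 J.

W_net ≈ 2840 J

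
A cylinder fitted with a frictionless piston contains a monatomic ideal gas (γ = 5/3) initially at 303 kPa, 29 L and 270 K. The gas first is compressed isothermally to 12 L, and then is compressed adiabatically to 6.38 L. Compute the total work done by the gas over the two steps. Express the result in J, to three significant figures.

Step 1 (isothermal): W = P₁V₁ ln(V₂/V₁) = (8787) ln(12/29) = -7754 J.
After step 1: P = 732.2 kPa, V = 12 L, T = 270 K.
Step 2 (adiabatic): W = (P₁V₁ − P₂V₂)/(γ−1) = (8787 − 13389)/0.667 = -6903 J.
W_total = -7754 − 6903 = -14657 J.

W_total ≈ -14700 J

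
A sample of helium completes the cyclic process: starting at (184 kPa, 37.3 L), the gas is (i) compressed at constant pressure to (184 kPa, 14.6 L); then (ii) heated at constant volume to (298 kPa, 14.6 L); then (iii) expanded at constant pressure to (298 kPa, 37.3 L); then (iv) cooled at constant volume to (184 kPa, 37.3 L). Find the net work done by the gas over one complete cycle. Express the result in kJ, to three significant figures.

W_net ≈ 2.59 kJ

Constant-volume legs do no work.
W(i) = (184)(14.6 − 37.3) = -4177 J; W(iii) = (298)(37.3 − 14.6) = 6765 J.
W_net = -4177 + 6765 = 2588 J (the clockwise enclosed area).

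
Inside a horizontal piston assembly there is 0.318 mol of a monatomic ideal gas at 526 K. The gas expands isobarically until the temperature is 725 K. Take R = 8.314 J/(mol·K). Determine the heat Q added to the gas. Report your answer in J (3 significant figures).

Isobaric: W = nRΔT = (0.318)(8.314)(199) = 526.1 J.
ΔU = nCᵥΔT with Cᵥ = 3R/2: ΔU = (0.318)(12.47)(199) = 789.2 J.
Q = ΔU + W = 789.2 + 526.1 = 1315 J.

Q ≈ 1320 J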